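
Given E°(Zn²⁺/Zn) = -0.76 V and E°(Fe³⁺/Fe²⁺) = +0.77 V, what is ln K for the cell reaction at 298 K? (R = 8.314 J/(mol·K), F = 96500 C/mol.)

ln K = 119.2

E°_cell = +0.77 − (-0.76) = 1.53 V, with n = 2 electrons transferred.
At equilibrium E = 0, so the Nernst equation gives ln K = nFE°/RT = (2)(96500)(1.53)/((8.314)(298)) = 119.19.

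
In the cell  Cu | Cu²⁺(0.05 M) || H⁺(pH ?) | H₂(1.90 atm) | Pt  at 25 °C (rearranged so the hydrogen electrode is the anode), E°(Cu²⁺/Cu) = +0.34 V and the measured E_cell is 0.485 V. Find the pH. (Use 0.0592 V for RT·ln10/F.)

E°_cell = 0.34 V and n = 2.
log Q = n(E° − E)/0.0592 = 2×(0.34 − 0.485)/0.0592 = -4.899.
With Q = [H⁺]^2 / ([Cu²⁺]·P(H₂)), solving for [H⁺] gives log[H⁺] = -2.960, so pH = 2.96.

pH = 2.96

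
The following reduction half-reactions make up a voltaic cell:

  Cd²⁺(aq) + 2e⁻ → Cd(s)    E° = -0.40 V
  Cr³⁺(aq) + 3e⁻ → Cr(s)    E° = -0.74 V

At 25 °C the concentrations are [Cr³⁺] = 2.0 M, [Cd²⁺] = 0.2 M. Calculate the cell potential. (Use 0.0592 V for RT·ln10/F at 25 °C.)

0.313 V

The Cd²⁺/Cd couple has the higher reduction potential and acts as the cathode, so E°_cell = -0.40 − (-0.74) = 0.34 V.
Balancing electrons gives n = 6; the reaction quotient is Q = [Cr³⁺]^2/[Cd²⁺]^3 = 500.
At 25 °C, E = E° − (0.0592/n) log Q = 0.34 − (0.0592/6)(2.699) = 0.340 − 0.027 = 0.313 V.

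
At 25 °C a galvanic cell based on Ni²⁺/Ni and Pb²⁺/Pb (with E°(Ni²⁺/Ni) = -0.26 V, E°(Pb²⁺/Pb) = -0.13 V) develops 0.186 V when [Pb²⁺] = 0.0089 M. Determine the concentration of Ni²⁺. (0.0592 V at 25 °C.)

1.1 × 10^-4 M

From the Nernst equation, log Q = n(E° − E)/0.0592 = 2(0.13 − 0.186)/0.0592 = -1.892, so Q = 0.0128.
With Q = [Ni²⁺]/[Pb²⁺] and the known concentrations, [Ni²⁺] in the numerator gives [Ni²⁺] = 1.1 × 10^-4 M.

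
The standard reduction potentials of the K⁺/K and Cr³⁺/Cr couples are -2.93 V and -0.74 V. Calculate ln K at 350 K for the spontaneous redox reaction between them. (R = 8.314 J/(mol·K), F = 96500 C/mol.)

E°_cell = -0.74 − (-2.93) = 2.19 V, with n = 3 electrons transferred.
At equilibrium E = 0, so the Nernst equation gives ln K = nFE°/RT = (3)(96500)(2.19)/((8.314)(350)) = 217.88.

ln K = 217.9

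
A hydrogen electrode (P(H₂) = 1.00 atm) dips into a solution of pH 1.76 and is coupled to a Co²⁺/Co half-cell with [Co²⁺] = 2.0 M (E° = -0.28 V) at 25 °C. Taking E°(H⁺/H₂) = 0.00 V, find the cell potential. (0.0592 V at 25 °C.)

0.17 V

The hydrogen couple is the cathode, so E°_cell = 0.28 V; n = 2.
[H⁺] = 10^(−1.76) = 0.017 M, and Q = [Co²⁺]·P(H₂) / [H⁺]^2 = 6620.
E = E° − (0.0592/2) log Q = 0.28 − (0.0592/2)(3.821) = 0.167 V.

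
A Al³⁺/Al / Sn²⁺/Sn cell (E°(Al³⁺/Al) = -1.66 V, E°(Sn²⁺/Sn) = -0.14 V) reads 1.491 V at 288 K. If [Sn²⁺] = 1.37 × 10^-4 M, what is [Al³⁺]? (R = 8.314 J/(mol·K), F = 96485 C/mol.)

5.3 × 10^-5 M

From the Nernst equation, ln Q = nF(E° − E)/RT = 6×96485×(1.52 − 1.491)/(8.314×288) = 7.011, so Q = 1110.
With Q = [Al³⁺]^2/[Sn²⁺]^3 and the known concentrations, [Al³⁺]^2 in the numerator gives [Al³⁺] = 5.3 × 10^-5 M.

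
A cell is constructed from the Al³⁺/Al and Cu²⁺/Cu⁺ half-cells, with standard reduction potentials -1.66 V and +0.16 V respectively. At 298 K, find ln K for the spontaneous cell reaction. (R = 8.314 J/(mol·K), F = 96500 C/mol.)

ln K = 212.7

E°_cell = +0.16 − (-1.66) = 1.82 V, with n = 3 electrons transferred.
At equilibrium E = 0, so the Nernst equation gives ln K = nFE°/RT = (3)(96500)(1.82)/((8.314)(298)) = 212.66.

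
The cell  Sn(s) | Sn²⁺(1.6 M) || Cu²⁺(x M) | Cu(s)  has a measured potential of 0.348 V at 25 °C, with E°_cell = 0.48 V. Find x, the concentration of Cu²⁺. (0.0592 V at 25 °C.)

From the Nernst equation, log Q = n(E° − E)/0.0592 = 2(0.48 − 0.348)/0.0592 = 4.459, so Q = 2.88 × 10^4.
With Q = [Sn²⁺]/[Cu²⁺] and the known concentrations, [Cu²⁺] in the denominator gives [Cu²⁺] = 5.6 × 10^-5 M.

5.6 × 10^-5 M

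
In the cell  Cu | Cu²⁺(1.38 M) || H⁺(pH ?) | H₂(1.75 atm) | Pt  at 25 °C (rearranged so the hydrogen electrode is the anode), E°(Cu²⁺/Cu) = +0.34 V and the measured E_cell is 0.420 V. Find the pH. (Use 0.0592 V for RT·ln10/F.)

pH = 1.16

E°_cell = 0.34 V and n = 2.
log Q = n(E° − E)/0.0592 = 2×(0.34 − 0.420)/0.0592 = -2.703.
With Q = [H⁺]^2 / ([Cu²⁺]·P(H₂)), solving for [H⁺] gives log[H⁺] = -1.160, so pH = 1.16.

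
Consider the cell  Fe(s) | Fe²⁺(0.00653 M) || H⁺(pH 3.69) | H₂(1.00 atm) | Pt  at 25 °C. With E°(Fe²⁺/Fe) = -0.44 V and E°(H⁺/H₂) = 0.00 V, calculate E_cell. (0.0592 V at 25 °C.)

0.29 V

The hydrogen couple is the cathode, so E°_cell = 0.44 V; n = 2.
[H⁺] = 10^(−3.69) = 2 × 10^-4 M, and Q = [Fe²⁺]·P(H₂) / [H⁺]^2 = 1.57 × 10^5.
E = E° − (0.0592/2) log Q = 0.44 − (0.0592/2)(5.195) = 0.286 V.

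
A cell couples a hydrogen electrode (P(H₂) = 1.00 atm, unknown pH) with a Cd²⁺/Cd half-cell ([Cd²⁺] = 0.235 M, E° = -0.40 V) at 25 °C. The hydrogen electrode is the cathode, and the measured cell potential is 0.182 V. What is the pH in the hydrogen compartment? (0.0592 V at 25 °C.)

pH = 4.00

E°_cell = 0.40 V and n = 2.
log Q = n(E° − E)/0.0592 = 2×(0.40 − 0.182)/0.0592 = 7.365.
With Q = [Cd²⁺]·P(H₂) / [H⁺]^2, solving for [H⁺] gives log[H⁺] = -3.997, so pH = 4.00.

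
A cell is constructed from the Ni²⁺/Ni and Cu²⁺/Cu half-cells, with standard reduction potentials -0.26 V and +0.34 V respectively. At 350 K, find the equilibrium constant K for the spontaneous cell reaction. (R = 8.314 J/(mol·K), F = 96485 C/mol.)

E°_cell = +0.34 − (-0.26) = 0.60 V, with n = 2 electrons transferred.
At equilibrium E = 0, so the Nernst equation gives ln K = nFE°/RT = (2)(96485)(0.60)/((8.314)(350)) = 39.79.
K = e^39.79 = 1.9 × 10^17.

1.9 × 10^17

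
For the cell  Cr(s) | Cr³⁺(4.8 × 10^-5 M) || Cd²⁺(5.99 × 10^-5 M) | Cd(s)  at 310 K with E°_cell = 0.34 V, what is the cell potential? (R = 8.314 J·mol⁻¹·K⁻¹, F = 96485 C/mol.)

Balancing electrons gives n = 6; the reaction quotient is Q = [Cr³⁺]^2/[Cd²⁺]^3 = 1.07 × 10^4.
E = E° − (RT/nF) ln Q = 0.34 − (8.314×310)/(6×96485) × (9.280) = 0.340 − 0.041 = 0.299 V.

0.299 V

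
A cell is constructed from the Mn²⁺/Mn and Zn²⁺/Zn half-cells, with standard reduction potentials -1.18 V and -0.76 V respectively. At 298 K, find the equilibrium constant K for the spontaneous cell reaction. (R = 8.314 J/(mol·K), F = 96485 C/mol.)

1.6 × 10^14

E°_cell = -0.76 − (-1.18) = 0.42 V, with n = 2 electrons transferred.
At equilibrium E = 0, so the Nernst equation gives ln K = nFE°/RT = (2)(96485)(0.42)/((8.314)(298)) = 32.71.
K = e^32.71 = 1.6 × 10^14.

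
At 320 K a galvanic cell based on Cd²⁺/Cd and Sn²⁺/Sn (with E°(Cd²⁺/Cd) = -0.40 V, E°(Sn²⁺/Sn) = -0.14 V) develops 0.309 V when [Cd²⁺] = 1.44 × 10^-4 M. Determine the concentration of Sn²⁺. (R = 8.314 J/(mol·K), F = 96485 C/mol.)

0.005 M

From the Nernst equation, ln Q = nF(E° − E)/RT = 2×96485×(0.26 − 0.309)/(8.314×320) = -3.554, so Q = 0.0286.
With Q = [Cd²⁺]/[Sn²⁺] and the known concentrations, [Sn²⁺] in the denominator gives [Sn²⁺] = 0.005 M.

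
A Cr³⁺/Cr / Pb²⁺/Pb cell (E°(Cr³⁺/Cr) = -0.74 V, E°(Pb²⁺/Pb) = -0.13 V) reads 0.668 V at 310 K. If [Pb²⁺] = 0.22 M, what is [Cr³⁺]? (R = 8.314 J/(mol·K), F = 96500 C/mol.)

From the Nernst equation, ln Q = nF(E° − E)/RT = 6×96500×(0.61 − 0.668)/(8.314×310) = -13.030, so Q = 2.19 × 10^-6.
With Q = [Cr³⁺]^2/[Pb²⁺]^3 and the known concentrations, [Cr³⁺]^2 in the numerator gives [Cr³⁺] = 1.5 × 10^-4 M.

1.5 × 10^-4 M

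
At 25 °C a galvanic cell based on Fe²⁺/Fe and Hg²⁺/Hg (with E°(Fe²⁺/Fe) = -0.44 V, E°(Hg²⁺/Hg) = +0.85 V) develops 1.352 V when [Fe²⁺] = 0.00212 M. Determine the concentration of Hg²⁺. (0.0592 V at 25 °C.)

0.26 M

From the Nernst equation, log Q = n(E° − E)/0.0592 = 2(1.29 − 1.352)/0.0592 = -2.095, so Q = 0.00804.
With Q = [Fe²⁺]/[Hg²⁺] and the known concentrations, [Hg²⁺] in the denominator gives [Hg²⁺] = 0.26 M.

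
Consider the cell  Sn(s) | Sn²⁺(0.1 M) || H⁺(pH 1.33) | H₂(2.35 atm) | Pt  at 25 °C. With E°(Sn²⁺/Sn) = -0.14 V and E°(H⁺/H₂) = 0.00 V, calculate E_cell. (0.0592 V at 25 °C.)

0.080 V

The hydrogen couple is the cathode, so E°_cell = 0.14 V; n = 2.
[H⁺] = 10^(−1.33) = 0.047 M, and Q = [Sn²⁺]·P(H₂) / [H⁺]^2 = 107.
E = E° − (0.0592/2) log Q = 0.14 − (0.0592/2)(2.031) = 0.080 V.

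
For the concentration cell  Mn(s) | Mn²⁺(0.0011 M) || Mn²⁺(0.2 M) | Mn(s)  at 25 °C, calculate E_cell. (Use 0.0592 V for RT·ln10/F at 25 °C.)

Both half-cells are Mn²⁺/Mn, so E°_cell = 0. The concentrated side is the cathode; the cell reaction moves Mn²⁺ from high to low concentration with n = 2.
Q = [Mn²⁺]_dilute/[Mn²⁺]_conc = 0.0011/0.2 = 0.00550.
E = 0 − (0.0592/2) log Q = −(0.0592/2)(-2.260) = 0.0669 V.

0.067 V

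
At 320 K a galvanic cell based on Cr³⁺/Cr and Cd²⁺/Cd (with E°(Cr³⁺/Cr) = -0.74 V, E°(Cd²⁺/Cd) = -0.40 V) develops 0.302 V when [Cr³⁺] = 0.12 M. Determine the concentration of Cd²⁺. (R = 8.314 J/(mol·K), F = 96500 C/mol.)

0.015 M

From the Nernst equation, ln Q = nF(E° − E)/RT = 6×96500×(0.34 − 0.302)/(8.314×320) = 8.270, so Q = 3900.
With Q = [Cr³⁺]^2/[Cd²⁺]^3 and the known concentrations, [Cd²⁺]^3 in the denominator gives [Cd²⁺] = 0.015 M.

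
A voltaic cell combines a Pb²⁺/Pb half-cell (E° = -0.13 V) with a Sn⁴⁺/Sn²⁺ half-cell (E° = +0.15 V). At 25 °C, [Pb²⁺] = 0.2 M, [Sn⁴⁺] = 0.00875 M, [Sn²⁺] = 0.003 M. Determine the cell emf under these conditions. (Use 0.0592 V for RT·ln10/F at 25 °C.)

0.314 V

The Sn⁴⁺/Sn²⁺ couple has the higher reduction potential and acts as the cathode, so E°_cell = +0.15 − (-0.13) = 0.28 V.
Balancing electrons gives n = 2; the reaction quotient is Q = [Pb²⁺]·[Sn²⁺]/[Sn⁴⁺] = 0.0686.
At 25 °C, E = E° − (0.0592/n) log Q = 0.28 − (0.0592/2)(-1.164) = 0.280 + 0.034 = 0.314 V.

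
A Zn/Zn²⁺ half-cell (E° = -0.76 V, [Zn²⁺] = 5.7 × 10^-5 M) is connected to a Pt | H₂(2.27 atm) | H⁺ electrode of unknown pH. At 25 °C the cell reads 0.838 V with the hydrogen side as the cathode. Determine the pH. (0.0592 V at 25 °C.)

pH = 0.63

E°_cell = 0.76 V and n = 2.
log Q = n(E° − E)/0.0592 = 2×(0.76 − 0.838)/0.0592 = -2.635.
With Q = [Zn²⁺]·P(H₂) / [H⁺]^2, solving for [H⁺] gives log[H⁺] = -0.626, so pH = 0.63.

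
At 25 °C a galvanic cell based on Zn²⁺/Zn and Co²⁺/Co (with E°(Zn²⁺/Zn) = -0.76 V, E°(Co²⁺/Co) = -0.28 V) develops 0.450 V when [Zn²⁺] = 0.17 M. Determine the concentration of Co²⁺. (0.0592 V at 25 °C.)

0.016 M

From the Nernst equation, log Q = n(E° − E)/0.0592 = 2(0.48 − 0.450)/0.0592 = 1.014, so Q = 10.3.
With Q = [Zn²⁺]/[Co²⁺] and the known concentrations, [Co²⁺] in the denominator gives [Co²⁺] = 0.016 M.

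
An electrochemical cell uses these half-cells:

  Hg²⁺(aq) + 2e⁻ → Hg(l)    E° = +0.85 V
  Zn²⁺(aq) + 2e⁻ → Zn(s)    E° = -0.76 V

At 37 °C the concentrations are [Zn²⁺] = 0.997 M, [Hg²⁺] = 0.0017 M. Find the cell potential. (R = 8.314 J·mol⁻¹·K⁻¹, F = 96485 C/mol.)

1.52 V

The Hg²⁺/Hg couple has the higher reduction potential and acts as the cathode, so E°_cell = +0.85 − (-0.76) = 1.61 V.
Balancing electrons gives n = 2; the reaction quotient is Q = [Zn²⁺]/[Hg²⁺] = 586.
E = E° − (RT/nF) ln Q = 1.61 − (8.314×310)/(2×96485) × (6.374) = 1.610 − 0.085 = 1.525 V.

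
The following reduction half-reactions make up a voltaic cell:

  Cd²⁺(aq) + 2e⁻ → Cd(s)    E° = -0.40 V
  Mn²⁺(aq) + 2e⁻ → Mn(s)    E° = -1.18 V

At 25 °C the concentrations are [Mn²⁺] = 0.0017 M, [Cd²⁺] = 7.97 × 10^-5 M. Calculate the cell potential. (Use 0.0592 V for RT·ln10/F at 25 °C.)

The Cd²⁺/Cd couple has the higher reduction potential and acts as the cathode, so E°_cell = -0.40 − (-1.18) = 0.78 V.
Balancing electrons gives n = 2; the reaction quotient is Q = [Mn²⁺]/[Cd²⁺] = 21.3.
At 25 °C, E = E° − (0.0592/n) log Q = 0.78 − (0.0592/2)(1.329) = 0.780 − 0.039 = 0.741 V.

0.741 V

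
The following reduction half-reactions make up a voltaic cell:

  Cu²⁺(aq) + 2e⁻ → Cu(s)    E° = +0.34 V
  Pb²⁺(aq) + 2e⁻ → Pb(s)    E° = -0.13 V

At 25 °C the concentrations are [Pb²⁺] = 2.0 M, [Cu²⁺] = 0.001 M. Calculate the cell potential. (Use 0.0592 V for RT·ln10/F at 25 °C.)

0.372 V

The Cu²⁺/Cu couple has the higher reduction potential and acts as the cathode, so E°_cell = +0.34 − (-0.13) = 0.47 V.
Balancing electrons gives n = 2; the reaction quotient is Q = [Pb²⁺]/[Cu²⁺] = 2000.
At 25 °C, E = E° − (0.0592/n) log Q = 0.47 − (0.0592/2)(3.301) = 0.470 − 0.098 = 0.372 V.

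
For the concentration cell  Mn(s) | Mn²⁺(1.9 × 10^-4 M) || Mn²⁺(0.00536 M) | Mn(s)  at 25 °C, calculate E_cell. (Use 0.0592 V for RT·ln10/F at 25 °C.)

Both half-cells are Mn²⁺/Mn, so E°_cell = 0. The concentrated side is the cathode; the cell reaction moves Mn²⁺ from high to low concentration with n = 2.
Q = [Mn²⁺]_dilute/[Mn²⁺]_conc = 1.9 × 10^-4/0.00536 = 0.0354.
E = 0 − (0.0592/2) log Q = −(0.0592/2)(-1.450) = 0.0429 V.

0.043 V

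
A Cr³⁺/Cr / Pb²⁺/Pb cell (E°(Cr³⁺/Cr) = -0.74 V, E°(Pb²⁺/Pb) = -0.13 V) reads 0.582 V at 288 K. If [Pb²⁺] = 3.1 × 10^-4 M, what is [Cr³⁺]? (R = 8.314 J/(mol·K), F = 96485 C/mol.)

From the Nernst equation, ln Q = nF(E° − E)/RT = 6×96485×(0.61 − 0.582)/(8.314×288) = 6.770, so Q = 871.
With Q = [Cr³⁺]^2/[Pb²⁺]^3 and the known concentrations, [Cr³⁺]^2 in the numerator gives [Cr³⁺] = 1.6 × 10^-4 M.

1.6 × 10^-4 M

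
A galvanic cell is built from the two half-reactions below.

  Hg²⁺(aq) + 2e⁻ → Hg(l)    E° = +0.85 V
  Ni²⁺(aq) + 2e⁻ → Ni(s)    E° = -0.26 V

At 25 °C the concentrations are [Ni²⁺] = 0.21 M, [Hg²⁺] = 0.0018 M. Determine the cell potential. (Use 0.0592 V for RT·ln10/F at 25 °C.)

The Hg²⁺/Hg couple has the higher reduction potential and acts as the cathode, so E°_cell = +0.85 − (-0.26) = 1.11 V.
Balancing electrons gives n = 2; the reaction quotient is Q = [Ni²⁺]/[Hg²⁺] = 117.
At 25 °C, E = E° − (0.0592/n) log Q = 1.11 − (0.0592/2)(2.067) = 1.110 − 0.061 = 1.049 V.

1.05 V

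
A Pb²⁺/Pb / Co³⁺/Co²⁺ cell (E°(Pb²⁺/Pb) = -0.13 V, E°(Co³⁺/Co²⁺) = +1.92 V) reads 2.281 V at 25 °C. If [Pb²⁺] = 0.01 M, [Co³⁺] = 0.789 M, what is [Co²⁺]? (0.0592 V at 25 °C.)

From the Nernst equation, log Q = n(E° − E)/0.0592 = 2(2.05 − 2.281)/0.0592 = -7.804, so Q = 1.57 × 10^-8.
With Q = [Pb²⁺]·[Co²⁺]^2/[Co³⁺]^2 and the known concentrations, [Co²⁺]^2 in the numerator gives [Co²⁺] = 9.9 × 10^-4 M.

9.9 × 10^-4 M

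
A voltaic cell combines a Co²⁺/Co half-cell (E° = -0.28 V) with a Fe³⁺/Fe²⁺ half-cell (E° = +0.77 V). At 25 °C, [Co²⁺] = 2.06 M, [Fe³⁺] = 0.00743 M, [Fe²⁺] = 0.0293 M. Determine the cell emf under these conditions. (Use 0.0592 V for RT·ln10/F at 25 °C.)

1.01 V

The Fe³⁺/Fe²⁺ couple has the higher reduction potential and acts as the cathode, so E°_cell = +0.77 − (-0.28) = 1.05 V.
Balancing electrons gives n = 2; the reaction quotient is Q = [Co²⁺]·[Fe²⁺]^2/[Fe³⁺]^2 = 32.0.
At 25 °C, E = E° − (0.0592/n) log Q = 1.05 − (0.0592/2)(1.506) = 1.050 − 0.045 = 1.005 V.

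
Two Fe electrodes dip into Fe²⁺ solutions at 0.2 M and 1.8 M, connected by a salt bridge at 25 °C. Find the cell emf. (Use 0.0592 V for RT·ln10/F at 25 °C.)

0.028 V

Both half-cells are Fe²⁺/Fe, so E°_cell = 0. The concentrated side is the cathode; the cell reaction moves Fe²⁺ from high to low concentration with n = 2.
Q = [Fe²⁺]_dilute/[Fe²⁺]_conc = 0.2/1.8 = 0.111.
E = 0 − (0.0592/2) log Q = −(0.0592/2)(-0.954) = 0.0282 V.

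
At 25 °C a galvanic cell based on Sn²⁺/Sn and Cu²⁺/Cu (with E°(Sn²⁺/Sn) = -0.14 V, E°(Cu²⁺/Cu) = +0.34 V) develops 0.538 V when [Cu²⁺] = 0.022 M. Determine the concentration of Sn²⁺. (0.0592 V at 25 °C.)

2.4 × 10^-4 M

From the Nernst equation, log Q = n(E° − E)/0.0592 = 2(0.48 − 0.538)/0.0592 = -1.959, so Q = 0.0110.
With Q = [Sn²⁺]/[Cu²⁺] and the known concentrations, [Sn²⁺] in the numerator gives [Sn²⁺] = 2.4 × 10^-4 M.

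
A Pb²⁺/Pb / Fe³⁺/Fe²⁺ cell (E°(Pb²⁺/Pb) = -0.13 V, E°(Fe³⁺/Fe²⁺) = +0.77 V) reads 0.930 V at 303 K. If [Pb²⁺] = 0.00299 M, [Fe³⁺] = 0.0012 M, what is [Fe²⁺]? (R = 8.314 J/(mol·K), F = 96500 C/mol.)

0.007 M

From the Nernst equation, ln Q = nF(E° − E)/RT = 2×96500×(0.90 − 0.930)/(8.314×303) = -2.298, so Q = 0.100.
With Q = [Pb²⁺]·[Fe²⁺]^2/[Fe³⁺]^2 and the known concentrations, [Fe²⁺]^2 in the numerator gives [Fe²⁺] = 0.007 M.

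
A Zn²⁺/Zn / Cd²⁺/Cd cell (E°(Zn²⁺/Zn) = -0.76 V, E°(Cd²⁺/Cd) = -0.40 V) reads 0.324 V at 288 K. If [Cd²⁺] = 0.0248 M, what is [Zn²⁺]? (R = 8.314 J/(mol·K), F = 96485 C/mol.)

From the Nernst equation, ln Q = nF(E° − E)/RT = 2×96485×(0.36 − 0.324)/(8.314×288) = 2.901, so Q = 18.2.
With Q = [Zn²⁺]/[Cd²⁺] and the known concentrations, [Zn²⁺] in the numerator gives [Zn²⁺] = 0.45 M.

0.45 M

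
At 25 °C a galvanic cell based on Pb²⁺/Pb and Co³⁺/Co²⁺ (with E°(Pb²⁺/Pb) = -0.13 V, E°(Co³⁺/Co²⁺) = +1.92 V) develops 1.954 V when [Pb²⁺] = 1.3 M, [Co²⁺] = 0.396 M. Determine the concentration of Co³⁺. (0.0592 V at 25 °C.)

0.011 M

From the Nernst equation, log Q = n(E° − E)/0.0592 = 2(2.05 − 1.954)/0.0592 = 3.243, so Q = 1750.
With Q = [Pb²⁺]·[Co²⁺]^2/[Co³⁺]^2 and the known concentrations, [Co³⁺]^2 in the denominator gives [Co³⁺] = 0.011 M.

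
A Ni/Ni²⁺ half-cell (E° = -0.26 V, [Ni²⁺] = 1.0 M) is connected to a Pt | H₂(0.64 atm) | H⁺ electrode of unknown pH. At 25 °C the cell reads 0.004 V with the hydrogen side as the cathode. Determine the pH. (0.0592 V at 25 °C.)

E°_cell = 0.26 V and n = 2.
log Q = n(E° − E)/0.0592 = 2×(0.26 − 0.004)/0.0592 = 8.649.
With Q = [Ni²⁺]·P(H₂) / [H⁺]^2, solving for [H⁺] gives log[H⁺] = -4.421, so pH = 4.42.

pH = 4.42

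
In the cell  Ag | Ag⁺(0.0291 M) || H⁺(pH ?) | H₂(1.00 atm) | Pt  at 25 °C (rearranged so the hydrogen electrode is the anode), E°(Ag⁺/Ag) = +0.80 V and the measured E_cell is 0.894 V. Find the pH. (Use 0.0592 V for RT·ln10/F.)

pH = 3.12

E°_cell = 0.80 V and n = 2.
log Q = n(E° − E)/0.0592 = 2×(0.80 − 0.894)/0.0592 = -3.176.
With Q = [H⁺]^2 / ([Ag⁺]^2·P(H₂)), solving for [H⁺] gives log[H⁺] = -3.124, so pH = 3.12.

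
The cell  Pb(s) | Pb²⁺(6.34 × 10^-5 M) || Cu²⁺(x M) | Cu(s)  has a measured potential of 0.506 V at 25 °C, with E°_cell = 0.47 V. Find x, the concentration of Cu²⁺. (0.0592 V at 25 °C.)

0.001 M

From the Nernst equation, log Q = n(E° − E)/0.0592 = 2(0.47 − 0.506)/0.0592 = -1.216, so Q = 0.0608.
With Q = [Pb²⁺]/[Cu²⁺] and the known concentrations, [Cu²⁺] in the denominator gives [Cu²⁺] = 0.001 M.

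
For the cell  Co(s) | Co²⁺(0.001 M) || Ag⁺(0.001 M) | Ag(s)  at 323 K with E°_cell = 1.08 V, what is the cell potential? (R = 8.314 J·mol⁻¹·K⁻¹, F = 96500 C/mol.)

Balancing electrons gives n = 2; the reaction quotient is Q = [Co²⁺]/[Ag⁺]^2 = 1000.
E = E° − (RT/nF) ln Q = 1.08 − (8.314×323)/(2×96500) × (6.908) = 1.080 − 0.096 = 0.984 V.

0.984 V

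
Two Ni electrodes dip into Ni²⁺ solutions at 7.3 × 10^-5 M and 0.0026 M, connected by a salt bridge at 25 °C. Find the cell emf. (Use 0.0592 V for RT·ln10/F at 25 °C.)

Both half-cells are Ni²⁺/Ni, so E°_cell = 0. The concentrated side is the cathode; the cell reaction moves Ni²⁺ from high to low concentration with n = 2.
Q = [Ni²⁺]_dilute/[Ni²⁺]_conc = 7.3 × 10^-5/0.0026 = 0.0281.
E = 0 − (0.0592/2) log Q = −(0.0592/2)(-1.552) = 0.0459 V.

0.046 V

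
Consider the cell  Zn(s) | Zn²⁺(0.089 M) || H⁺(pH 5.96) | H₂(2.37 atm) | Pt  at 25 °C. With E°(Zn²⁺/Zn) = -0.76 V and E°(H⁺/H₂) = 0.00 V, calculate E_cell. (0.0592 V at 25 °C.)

0.43 V

The hydrogen couple is the cathode, so E°_cell = 0.76 V; n = 2.
[H⁺] = 10^(−5.96) = 1.1 × 10^-6 M, and Q = [Zn²⁺]·P(H₂) / [H⁺]^2 = 1.75 × 10^11.
E = E° − (0.0592/2) log Q = 0.76 − (0.0592/2)(11.244) = 0.427 V.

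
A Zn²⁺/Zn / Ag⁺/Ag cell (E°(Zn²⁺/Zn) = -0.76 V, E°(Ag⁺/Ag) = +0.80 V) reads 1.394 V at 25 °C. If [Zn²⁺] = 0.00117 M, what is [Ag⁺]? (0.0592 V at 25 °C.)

From the Nernst equation, log Q = n(E° − E)/0.0592 = 2(1.56 − 1.394)/0.0592 = 5.608, so Q = 4.06 × 10^5.
With Q = [Zn²⁺]/[Ag⁺]^2 and the known concentrations, [Ag⁺]^2 in the denominator gives [Ag⁺] = 5.4 × 10^-5 M.

5.4 × 10^-5 M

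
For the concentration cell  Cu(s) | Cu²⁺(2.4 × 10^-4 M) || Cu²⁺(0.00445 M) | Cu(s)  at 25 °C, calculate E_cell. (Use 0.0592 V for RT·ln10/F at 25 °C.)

0.038 V

Both half-cells are Cu²⁺/Cu, so E°_cell = 0. The concentrated side is the cathode; the cell reaction moves Cu²⁺ from high to low concentration with n = 2.
Q = [Cu²⁺]_dilute/[Cu²⁺]_conc = 2.4 × 10^-4/0.00445 = 0.0539.
E = 0 − (0.0592/2) log Q = −(0.0592/2)(-1.268) = 0.0375 V.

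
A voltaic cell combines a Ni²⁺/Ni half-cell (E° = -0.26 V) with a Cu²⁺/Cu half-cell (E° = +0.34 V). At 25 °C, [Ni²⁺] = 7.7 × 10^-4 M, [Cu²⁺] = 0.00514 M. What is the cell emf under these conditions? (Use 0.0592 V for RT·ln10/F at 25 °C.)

The Cu²⁺/Cu couple has the higher reduction potential and acts as the cathode, so E°_cell = +0.34 − (-0.26) = 0.60 V.
Balancing electrons gives n = 2; the reaction quotient is Q = [Ni²⁺]/[Cu²⁺] = 0.150.
At 25 °C, E = E° − (0.0592/n) log Q = 0.60 − (0.0592/2)(-0.824) = 0.600 + 0.024 = 0.624 V.

0.624 V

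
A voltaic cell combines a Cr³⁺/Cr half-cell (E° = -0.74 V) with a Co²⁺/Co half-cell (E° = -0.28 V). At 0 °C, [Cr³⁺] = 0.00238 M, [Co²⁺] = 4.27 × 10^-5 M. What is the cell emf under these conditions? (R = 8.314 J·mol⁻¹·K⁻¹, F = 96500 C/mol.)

The Co²⁺/Co couple has the higher reduction potential and acts as the cathode, so E°_cell = -0.28 − (-0.74) = 0.46 V.
Balancing electrons gives n = 6; the reaction quotient is Q = [Cr³⁺]^2/[Co²⁺]^3 = 7.28 × 10^7.
E = E° − (RT/nF) ln Q = 0.46 − (8.314×273)/(6×96500) × (18.103) = 0.460 − 0.071 = 0.389 V.

0.389 V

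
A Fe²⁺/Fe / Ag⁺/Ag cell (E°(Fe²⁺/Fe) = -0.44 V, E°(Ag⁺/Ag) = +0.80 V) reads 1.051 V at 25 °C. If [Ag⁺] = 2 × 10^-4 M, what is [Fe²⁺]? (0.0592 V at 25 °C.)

From the Nernst equation, log Q = n(E° − E)/0.0592 = 2(1.24 − 1.051)/0.0592 = 6.385, so Q = 2.43 × 10^6.
With Q = [Fe²⁺]/[Ag⁺]^2 and the known concentrations, [Fe²⁺] in the numerator gives [Fe²⁺] = 0.097 M.

0.097 M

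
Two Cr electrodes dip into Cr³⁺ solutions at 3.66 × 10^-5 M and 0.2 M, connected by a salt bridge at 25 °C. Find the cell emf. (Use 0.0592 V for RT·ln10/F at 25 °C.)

0.074 V

Both half-cells are Cr³⁺/Cr, so E°_cell = 0. The concentrated side is the cathode; the cell reaction moves Cr³⁺ from high to low concentration with n = 3.
Q = [Cr³⁺]_dilute/[Cr³⁺]_conc = 3.66 × 10^-5/0.2 = 1.83 × 10^-4.
E = 0 − (0.0592/3) log Q = −(0.0592/3)(-3.738) = 0.0738 V.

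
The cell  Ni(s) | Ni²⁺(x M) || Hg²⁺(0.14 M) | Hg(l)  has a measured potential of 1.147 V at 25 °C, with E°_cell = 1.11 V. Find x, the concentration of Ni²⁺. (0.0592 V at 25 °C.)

0.0079 M

From the Nernst equation, log Q = n(E° − E)/0.0592 = 2(1.11 − 1.147)/0.0592 = -1.250, so Q = 0.0562.
With Q = [Ni²⁺]/[Hg²⁺] and the known concentrations, [Ni²⁺] in the numerator gives [Ni²⁺] = 0.0079 M.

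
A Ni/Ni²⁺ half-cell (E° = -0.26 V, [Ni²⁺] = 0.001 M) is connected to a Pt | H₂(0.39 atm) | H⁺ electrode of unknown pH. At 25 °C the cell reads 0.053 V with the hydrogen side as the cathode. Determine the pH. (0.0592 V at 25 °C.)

pH = 5.20

E°_cell = 0.26 V and n = 2.
log Q = n(E° − E)/0.0592 = 2×(0.26 − 0.053)/0.0592 = 6.993.
With Q = [Ni²⁺]·P(H₂) / [H⁺]^2, solving for [H⁺] gives log[H⁺] = -5.201, so pH = 5.20.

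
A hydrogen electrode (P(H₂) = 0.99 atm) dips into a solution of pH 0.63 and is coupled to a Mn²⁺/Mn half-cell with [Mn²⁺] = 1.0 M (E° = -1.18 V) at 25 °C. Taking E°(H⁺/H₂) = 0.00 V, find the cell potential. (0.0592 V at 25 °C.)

1.14 V

The hydrogen couple is the cathode, so E°_cell = 1.18 V; n = 2.
[H⁺] = 10^(−0.63) = 0.23 M, and Q = [Mn²⁺]·P(H₂) / [H⁺]^2 = 18.0.
E = E° − (0.0592/2) log Q = 1.18 − (0.0592/2)(1.256) = 1.143 V.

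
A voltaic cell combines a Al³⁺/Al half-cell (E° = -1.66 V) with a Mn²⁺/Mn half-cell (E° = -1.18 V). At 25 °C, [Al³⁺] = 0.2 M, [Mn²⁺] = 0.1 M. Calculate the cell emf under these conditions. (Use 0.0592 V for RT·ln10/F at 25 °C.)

The Mn²⁺/Mn couple has the higher reduction potential and acts as the cathode, so E°_cell = -1.18 − (-1.66) = 0.48 V.
Balancing electrons gives n = 6; the reaction quotient is Q = [Al³⁺]^2/[Mn²⁺]^3 = 40.0.
At 25 °C, E = E° − (0.0592/n) log Q = 0.48 − (0.0592/6)(1.602) = 0.480 − 0.016 = 0.464 V.

0.464 V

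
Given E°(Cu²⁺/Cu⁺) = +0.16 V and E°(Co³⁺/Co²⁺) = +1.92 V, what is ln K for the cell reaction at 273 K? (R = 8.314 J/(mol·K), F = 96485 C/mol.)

E°_cell = +1.92 − (+0.16) = 1.76 V, with n = 1 electron transferred.
At equilibrium E = 0, so the Nernst equation gives ln K = nFE°/RT = (1)(96485)(1.76)/((8.314)(273)) = 74.82.

ln K = 74.8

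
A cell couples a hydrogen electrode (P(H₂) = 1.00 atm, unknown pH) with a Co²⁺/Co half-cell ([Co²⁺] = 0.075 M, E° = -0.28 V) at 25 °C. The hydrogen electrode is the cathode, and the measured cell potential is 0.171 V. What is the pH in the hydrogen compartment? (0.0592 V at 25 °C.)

E°_cell = 0.28 V and n = 2.
log Q = n(E° − E)/0.0592 = 2×(0.28 − 0.171)/0.0592 = 3.682.
With Q = [Co²⁺]·P(H₂) / [H⁺]^2, solving for [H⁺] gives log[H⁺] = -2.404, so pH = 2.40.

pH = 2.40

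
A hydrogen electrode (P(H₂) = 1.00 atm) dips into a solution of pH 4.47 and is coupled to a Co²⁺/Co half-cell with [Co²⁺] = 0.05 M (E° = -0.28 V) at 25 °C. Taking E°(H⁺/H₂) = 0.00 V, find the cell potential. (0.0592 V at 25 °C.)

The hydrogen couple is the cathode, so E°_cell = 0.28 V; n = 2.
[H⁺] = 10^(−4.47) = 3.4 × 10^-5 M, and Q = [Co²⁺]·P(H₂) / [H⁺]^2 = 4.35 × 10^7.
E = E° − (0.0592/2) log Q = 0.28 − (0.0592/2)(7.639) = 0.054 V.

0.054 V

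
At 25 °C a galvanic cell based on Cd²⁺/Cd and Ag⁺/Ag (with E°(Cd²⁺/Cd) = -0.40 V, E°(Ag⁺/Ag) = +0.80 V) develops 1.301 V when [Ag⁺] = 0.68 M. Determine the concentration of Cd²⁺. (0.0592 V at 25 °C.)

1.8 × 10^-4 M

From the Nernst equation, log Q = n(E° − E)/0.0592 = 2(1.20 − 1.301)/0.0592 = -3.412, so Q = 3.87 × 10^-4.
With Q = [Cd²⁺]/[Ag⁺]^2 and the known concentrations, [Cd²⁺] in the numerator gives [Cd²⁺] = 1.8 × 10^-4 M.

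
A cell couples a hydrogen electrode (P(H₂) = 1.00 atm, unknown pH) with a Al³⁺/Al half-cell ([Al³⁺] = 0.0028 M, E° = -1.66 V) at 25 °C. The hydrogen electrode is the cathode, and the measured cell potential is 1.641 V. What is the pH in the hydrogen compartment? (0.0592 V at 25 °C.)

pH = 1.17

E°_cell = 1.66 V and n = 6.
log Q = n(E° − E)/0.0592 = 6×(1.66 − 1.641)/0.0592 = 1.926.
With Q = [Al³⁺]^2·P(H₂)^3 / [H⁺]^6, solving for [H⁺] gives log[H⁺] = -1.172, so pH = 1.17.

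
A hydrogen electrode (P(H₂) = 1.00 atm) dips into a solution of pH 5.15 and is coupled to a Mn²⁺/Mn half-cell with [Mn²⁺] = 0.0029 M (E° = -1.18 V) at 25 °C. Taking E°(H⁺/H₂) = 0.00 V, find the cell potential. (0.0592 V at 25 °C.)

0.95 V

The hydrogen couple is the cathode, so E°_cell = 1.18 V; n = 2.
[H⁺] = 10^(−5.15) = 7.1 × 10^-6 M, and Q = [Mn²⁺]·P(H₂) / [H⁺]^2 = 5.79 × 10^7.
E = E° − (0.0592/2) log Q = 1.18 − (0.0592/2)(7.762) = 0.950 V.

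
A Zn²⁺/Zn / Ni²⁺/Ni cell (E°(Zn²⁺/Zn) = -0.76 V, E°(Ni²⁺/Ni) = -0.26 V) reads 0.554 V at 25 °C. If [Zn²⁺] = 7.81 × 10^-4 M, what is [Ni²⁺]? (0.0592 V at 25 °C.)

From the Nernst equation, log Q = n(E° − E)/0.0592 = 2(0.50 − 0.554)/0.0592 = -1.824, so Q = 0.0150.
With Q = [Zn²⁺]/[Ni²⁺] and the known concentrations, [Ni²⁺] in the denominator gives [Ni²⁺] = 0.052 M.

0.052 M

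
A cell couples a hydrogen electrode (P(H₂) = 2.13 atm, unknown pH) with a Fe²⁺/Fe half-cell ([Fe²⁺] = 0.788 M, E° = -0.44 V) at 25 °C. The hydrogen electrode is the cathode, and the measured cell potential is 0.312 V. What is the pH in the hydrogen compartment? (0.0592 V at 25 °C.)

pH = 2.05

E°_cell = 0.44 V and n = 2.
log Q = n(E° − E)/0.0592 = 2×(0.44 − 0.312)/0.0592 = 4.324.
With Q = [Fe²⁺]·P(H₂) / [H⁺]^2, solving for [H⁺] gives log[H⁺] = -2.050, so pH = 2.05.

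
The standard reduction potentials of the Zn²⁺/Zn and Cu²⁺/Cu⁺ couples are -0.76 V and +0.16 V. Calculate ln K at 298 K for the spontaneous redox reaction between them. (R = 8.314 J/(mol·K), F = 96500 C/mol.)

ln K = 71.7

E°_cell = +0.16 − (-0.76) = 0.92 V, with n = 2 electrons transferred.
At equilibrium E = 0, so the Nernst equation gives ln K = nFE°/RT = (2)(96500)(0.92)/((8.314)(298)) = 71.67.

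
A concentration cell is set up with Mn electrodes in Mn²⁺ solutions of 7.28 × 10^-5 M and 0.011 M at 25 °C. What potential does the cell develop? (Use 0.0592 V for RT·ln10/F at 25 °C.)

Both half-cells are Mn²⁺/Mn, so E°_cell = 0. The concentrated side is the cathode; the cell reaction moves Mn²⁺ from high to low concentration with n = 2.
Q = [Mn²⁺]_dilute/[Mn²⁺]_conc = 7.28 × 10^-5/0.011 = 0.00662.
E = 0 − (0.0592/2) log Q = −(0.0592/2)(-2.179) = 0.0645 V.

0.064 V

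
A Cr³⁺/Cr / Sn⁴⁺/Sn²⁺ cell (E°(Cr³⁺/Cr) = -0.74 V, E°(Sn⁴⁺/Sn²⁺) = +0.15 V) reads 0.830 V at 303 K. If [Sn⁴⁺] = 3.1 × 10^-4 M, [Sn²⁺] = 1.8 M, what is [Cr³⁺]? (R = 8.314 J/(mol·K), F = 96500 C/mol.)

0.0022 M

From the Nernst equation, ln Q = nF(E° − E)/RT = 6×96500×(0.89 − 0.830)/(8.314×303) = 13.790, so Q = 9.75 × 10^5.
With Q = [Cr³⁺]^2·[Sn²⁺]^3/[Sn⁴⁺]^3 and the known concentrations, [Cr³⁺]^2 in the numerator gives [Cr³⁺] = 0.0022 M.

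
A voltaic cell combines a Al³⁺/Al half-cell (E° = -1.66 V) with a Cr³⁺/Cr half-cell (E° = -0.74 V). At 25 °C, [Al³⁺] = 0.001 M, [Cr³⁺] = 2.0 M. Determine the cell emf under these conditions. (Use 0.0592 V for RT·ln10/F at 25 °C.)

The Cr³⁺/Cr couple has the higher reduction potential and acts as the cathode, so E°_cell = -0.74 − (-1.66) = 0.92 V.
Balancing electrons gives n = 3; the reaction quotient is Q = [Al³⁺]/[Cr³⁺] = 5 × 10^-4.
At 25 °C, E = E° − (0.0592/n) log Q = 0.92 − (0.0592/3)(-3.301) = 0.920 + 0.065 = 0.985 V.

0.985 V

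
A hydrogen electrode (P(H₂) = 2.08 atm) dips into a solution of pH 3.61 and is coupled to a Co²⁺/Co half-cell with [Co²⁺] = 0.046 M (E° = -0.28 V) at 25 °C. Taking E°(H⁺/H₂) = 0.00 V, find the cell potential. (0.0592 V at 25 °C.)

0.096 V

The hydrogen couple is the cathode, so E°_cell = 0.28 V; n = 2.
[H⁺] = 10^(−3.61) = 2.5 × 10^-4 M, and Q = [Co²⁺]·P(H₂) / [H⁺]^2 = 1.59 × 10^6.
E = E° − (0.0592/2) log Q = 0.28 − (0.0592/2)(6.201) = 0.096 V.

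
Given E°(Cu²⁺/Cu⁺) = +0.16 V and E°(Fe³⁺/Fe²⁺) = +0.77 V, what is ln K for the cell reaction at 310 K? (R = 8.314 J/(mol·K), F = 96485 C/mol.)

E°_cell = +0.77 − (+0.16) = 0.61 V, with n = 1 electron transferred.
At equilibrium E = 0, so the Nernst equation gives ln K = nFE°/RT = (1)(96485)(0.61)/((8.314)(310)) = 22.84.

ln K = 22.8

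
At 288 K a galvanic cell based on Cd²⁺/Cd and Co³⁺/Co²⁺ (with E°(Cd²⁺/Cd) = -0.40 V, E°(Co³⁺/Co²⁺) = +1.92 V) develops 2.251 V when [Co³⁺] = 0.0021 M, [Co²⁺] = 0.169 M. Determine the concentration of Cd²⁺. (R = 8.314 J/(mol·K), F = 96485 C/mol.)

From the Nernst equation, ln Q = nF(E° − E)/RT = 2×96485×(2.32 − 2.251)/(8.314×288) = 5.561, so Q = 260.
With Q = [Cd²⁺]·[Co²⁺]^2/[Co³⁺]^2 and the known concentrations, [Cd²⁺] in the numerator gives [Cd²⁺] = 0.04 M.

0.04 M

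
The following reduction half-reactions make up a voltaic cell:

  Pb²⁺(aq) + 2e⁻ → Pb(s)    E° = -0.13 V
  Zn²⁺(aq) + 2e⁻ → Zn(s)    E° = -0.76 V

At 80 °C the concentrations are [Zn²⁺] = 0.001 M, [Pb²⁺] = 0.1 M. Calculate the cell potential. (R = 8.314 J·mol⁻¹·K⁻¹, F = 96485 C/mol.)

0.700 V

The Pb²⁺/Pb couple has the higher reduction potential and acts as the cathode, so E°_cell = -0.13 − (-0.76) = 0.63 V.
Balancing electrons gives n = 2; the reaction quotient is Q = [Zn²⁺]/[Pb²⁺] = 0.0100.
E = E° − (RT/nF) ln Q = 0.63 − (8.314×353)/(2×96485) × (-4.605) = 0.630 + 0.070 = 0.700 V.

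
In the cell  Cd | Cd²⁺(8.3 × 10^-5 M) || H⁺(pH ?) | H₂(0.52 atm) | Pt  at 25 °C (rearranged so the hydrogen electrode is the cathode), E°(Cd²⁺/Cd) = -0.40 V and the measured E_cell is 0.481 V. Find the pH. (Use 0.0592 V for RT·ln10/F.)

E°_cell = 0.40 V and n = 2.
log Q = n(E° − E)/0.0592 = 2×(0.40 − 0.481)/0.0592 = -2.736.
With Q = [Cd²⁺]·P(H₂) / [H⁺]^2, solving for [H⁺] gives log[H⁺] = -0.814, so pH = 0.81.

pH = 0.81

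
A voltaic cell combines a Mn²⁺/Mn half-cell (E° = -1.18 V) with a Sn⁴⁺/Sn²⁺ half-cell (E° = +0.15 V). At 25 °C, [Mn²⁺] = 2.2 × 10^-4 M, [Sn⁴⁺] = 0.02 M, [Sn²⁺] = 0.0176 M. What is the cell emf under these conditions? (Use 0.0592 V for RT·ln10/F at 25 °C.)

The Sn⁴⁺/Sn²⁺ couple has the higher reduction potential and acts as the cathode, so E°_cell = +0.15 − (-1.18) = 1.33 V.
Balancing electrons gives n = 2; the reaction quotient is Q = [Mn²⁺]·[Sn²⁺]/[Sn⁴⁺] = 1.94 × 10^-4.
At 25 °C, E = E° − (0.0592/n) log Q = 1.33 − (0.0592/2)(-3.713) = 1.330 + 0.110 = 1.440 V.

1.44 V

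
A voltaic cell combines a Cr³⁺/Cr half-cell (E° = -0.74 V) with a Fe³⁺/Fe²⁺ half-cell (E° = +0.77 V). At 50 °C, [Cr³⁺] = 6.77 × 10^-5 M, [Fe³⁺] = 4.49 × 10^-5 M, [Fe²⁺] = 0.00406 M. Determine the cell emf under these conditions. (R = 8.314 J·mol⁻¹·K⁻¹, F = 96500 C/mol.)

The Fe³⁺/Fe²⁺ couple has the higher reduction potential and acts as the cathode, so E°_cell = +0.77 − (-0.74) = 1.51 V.
Balancing electrons gives n = 3; the reaction quotient is Q = [Cr³⁺]·[Fe²⁺]^3/[Fe³⁺]^3 = 50.1.
E = E° − (RT/nF) ln Q = 1.51 − (8.314×323)/(3×96500) × (3.913) = 1.510 − 0.036 = 1.474 V.

1.47 V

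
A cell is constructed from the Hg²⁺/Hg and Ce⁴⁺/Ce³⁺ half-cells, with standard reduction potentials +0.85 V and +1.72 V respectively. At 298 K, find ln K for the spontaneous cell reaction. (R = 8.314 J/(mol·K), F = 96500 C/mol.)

E°_cell = +1.72 − (+0.85) = 0.87 V, with n = 2 electrons transferred.
At equilibrium E = 0, so the Nernst equation gives ln K = nFE°/RT = (2)(96500)(0.87)/((8.314)(298)) = 67.77.

ln K = 67.8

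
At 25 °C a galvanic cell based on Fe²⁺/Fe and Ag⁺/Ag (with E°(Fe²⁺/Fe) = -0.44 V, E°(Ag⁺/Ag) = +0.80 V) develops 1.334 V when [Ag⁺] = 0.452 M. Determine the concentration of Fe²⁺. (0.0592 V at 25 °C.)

1.4 × 10^-4 M

From the Nernst equation, log Q = n(E° − E)/0.0592 = 2(1.24 − 1.334)/0.0592 = -3.176, so Q = 6.67 × 10^-4.
With Q = [Fe²⁺]/[Ag⁺]^2 and the known concentrations, [Fe²⁺] in the numerator gives [Fe²⁺] = 1.4 × 10^-4 M.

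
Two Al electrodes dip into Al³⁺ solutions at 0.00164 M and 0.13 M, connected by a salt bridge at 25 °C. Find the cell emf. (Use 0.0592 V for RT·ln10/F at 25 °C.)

Both half-cells are Al³⁺/Al, so E°_cell = 0. The concentrated side is the cathode; the cell reaction moves Al³⁺ from high to low concentration with n = 3.
Q = [Al³⁺]_dilute/[Al³⁺]_conc = 0.00164/0.13 = 0.0126.
E = 0 − (0.0592/3) log Q = −(0.0592/3)(-1.899) = 0.0375 V.

0.037 V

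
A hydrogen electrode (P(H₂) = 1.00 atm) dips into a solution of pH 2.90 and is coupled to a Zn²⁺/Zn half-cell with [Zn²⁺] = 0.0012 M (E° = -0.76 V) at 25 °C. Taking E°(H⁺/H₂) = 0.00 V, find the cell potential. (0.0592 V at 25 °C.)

The hydrogen couple is the cathode, so E°_cell = 0.76 V; n = 2.
[H⁺] = 10^(−2.90) = 0.0013 M, and Q = [Zn²⁺]·P(H₂) / [H⁺]^2 = 757.
E = E° − (0.0592/2) log Q = 0.76 − (0.0592/2)(2.879) = 0.675 V.

0.67 V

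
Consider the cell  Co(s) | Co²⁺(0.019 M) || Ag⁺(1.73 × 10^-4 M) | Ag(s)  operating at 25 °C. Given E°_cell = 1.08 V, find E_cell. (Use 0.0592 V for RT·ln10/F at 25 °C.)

Balancing electrons gives n = 2; the reaction quotient is Q = [Co²⁺]/[Ag⁺]^2 = 6.35 × 10^5.
At 25 °C, E = E° − (0.0592/n) log Q = 1.08 − (0.0592/2)(5.803) = 1.080 − 0.172 = 0.908 V.

0.908 V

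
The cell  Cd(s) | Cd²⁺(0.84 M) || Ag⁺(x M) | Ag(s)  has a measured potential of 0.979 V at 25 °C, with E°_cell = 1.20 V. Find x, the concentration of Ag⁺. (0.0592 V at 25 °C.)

From the Nernst equation, log Q = n(E° − E)/0.0592 = 2(1.20 − 0.979)/0.0592 = 7.466, so Q = 2.93 × 10^7.
With Q = [Cd²⁺]/[Ag⁺]^2 and the known concentrations, [Ag⁺]^2 in the denominator gives [Ag⁺] = 1.7 × 10^-4 M.

1.7 × 10^-4 M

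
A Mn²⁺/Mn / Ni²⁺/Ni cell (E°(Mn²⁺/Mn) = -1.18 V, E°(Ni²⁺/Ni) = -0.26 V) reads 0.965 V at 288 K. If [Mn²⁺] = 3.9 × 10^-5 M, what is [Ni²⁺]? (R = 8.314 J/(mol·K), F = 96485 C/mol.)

0.0015 M

From the Nernst equation, ln Q = nF(E° − E)/RT = 2×96485×(0.92 − 0.965)/(8.314×288) = -3.627, so Q = 0.0266.
With Q = [Mn²⁺]/[Ni²⁺] and the known concentrations, [Ni²⁺] in the denominator gives [Ni²⁺] = 0.0015 M.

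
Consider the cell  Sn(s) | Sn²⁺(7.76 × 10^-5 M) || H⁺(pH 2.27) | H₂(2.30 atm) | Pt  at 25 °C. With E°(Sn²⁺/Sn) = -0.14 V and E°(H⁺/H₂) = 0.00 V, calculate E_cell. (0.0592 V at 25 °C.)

0.12 V

The hydrogen couple is the cathode, so E°_cell = 0.14 V; n = 2.
[H⁺] = 10^(−2.27) = 0.0054 M, and Q = [Sn²⁺]·P(H₂) / [H⁺]^2 = 6.19.
E = E° − (0.0592/2) log Q = 0.14 − (0.0592/2)(0.792) = 0.117 V.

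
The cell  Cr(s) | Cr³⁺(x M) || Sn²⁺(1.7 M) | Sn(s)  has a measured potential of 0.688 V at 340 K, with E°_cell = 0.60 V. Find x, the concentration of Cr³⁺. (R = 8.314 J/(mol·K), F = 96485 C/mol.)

2.7 × 10^-4 M

From the Nernst equation, ln Q = nF(E° − E)/RT = 6×96485×(0.60 − 0.688)/(8.314×340) = -18.022, so Q = 1.49 × 10^-8.
With Q = [Cr³⁺]^2/[Sn²⁺]^3 and the known concentrations, [Cr³⁺]^2 in the numerator gives [Cr³⁺] = 2.7 × 10^-4 M.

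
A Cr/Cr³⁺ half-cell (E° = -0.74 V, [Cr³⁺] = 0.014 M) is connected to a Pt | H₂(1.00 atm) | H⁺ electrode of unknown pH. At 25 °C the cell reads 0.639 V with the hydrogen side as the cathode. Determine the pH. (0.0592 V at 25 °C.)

E°_cell = 0.74 V and n = 6.
log Q = n(E° − E)/0.0592 = 6×(0.74 − 0.639)/0.0592 = 10.236.
With Q = [Cr³⁺]^2·P(H₂)^3 / [H⁺]^6, solving for [H⁺] gives log[H⁺] = -2.324, so pH = 2.32.

pH = 2.32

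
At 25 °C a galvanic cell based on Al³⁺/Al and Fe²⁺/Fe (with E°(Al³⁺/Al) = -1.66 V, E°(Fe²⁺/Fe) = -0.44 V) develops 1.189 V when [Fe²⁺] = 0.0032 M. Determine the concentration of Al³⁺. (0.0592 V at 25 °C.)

From the Nernst equation, log Q = n(E° − E)/0.0592 = 6(1.22 − 1.189)/0.0592 = 3.142, so Q = 1390.
With Q = [Al³⁺]^2/[Fe²⁺]^3 and the known concentrations, [Al³⁺]^2 in the numerator gives [Al³⁺] = 0.0067 M.

0.0067 M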